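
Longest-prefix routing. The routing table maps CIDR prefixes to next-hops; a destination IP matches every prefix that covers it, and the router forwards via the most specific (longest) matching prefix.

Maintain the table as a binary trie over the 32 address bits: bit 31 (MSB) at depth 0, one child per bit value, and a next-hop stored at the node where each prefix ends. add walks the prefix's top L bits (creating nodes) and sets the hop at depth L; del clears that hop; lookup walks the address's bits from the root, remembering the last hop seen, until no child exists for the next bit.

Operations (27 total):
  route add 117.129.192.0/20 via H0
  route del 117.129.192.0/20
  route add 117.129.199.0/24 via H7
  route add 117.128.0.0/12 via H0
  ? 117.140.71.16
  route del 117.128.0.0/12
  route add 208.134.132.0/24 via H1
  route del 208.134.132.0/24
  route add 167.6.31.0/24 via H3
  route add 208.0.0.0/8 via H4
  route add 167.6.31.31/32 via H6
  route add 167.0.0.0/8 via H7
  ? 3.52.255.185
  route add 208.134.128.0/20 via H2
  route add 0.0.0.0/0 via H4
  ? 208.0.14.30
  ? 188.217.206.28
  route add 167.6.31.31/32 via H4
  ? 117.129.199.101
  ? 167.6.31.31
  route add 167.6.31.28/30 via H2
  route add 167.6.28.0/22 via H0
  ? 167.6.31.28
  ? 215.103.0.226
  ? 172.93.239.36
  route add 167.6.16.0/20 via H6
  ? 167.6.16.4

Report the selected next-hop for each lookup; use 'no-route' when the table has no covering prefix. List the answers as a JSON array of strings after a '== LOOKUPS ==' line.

Trace:
  add 117.129.192.0/20 -> H0 at depth 20
  del 117.129.192.0/20 (clear depth 20)
  add 117.129.199.0/24 -> H7 at depth 24
  add 117.128.0.0/12 -> H0 at depth 12
  ? 117.140.71.16  path d0:-→d1:-→d2:-→d3:-→d4:-→d5:-→d6:-→d7:-→d8:-→d9:-→d10:-→d11:-→d12:H0  best=H0
  del 117.128.0.0/12 (clear depth 12)
  add 208.134.132.0/24 -> H1 at depth 24
  del 208.134.132.0/24 (clear depth 24)
  add 167.6.31.0/24 -> H3 at depth 24
  add 208.0.0.0/8 -> H4 at depth 8
  add 167.6.31.31/32 -> H6 at depth 32
  add 167.0.0.0/8 -> H7 at depth 8
  ? 3.52.255.185  path d0:-→d1:-  best=no-route
  add 208.134.128.0/20 -> H2 at depth 20
  add 0.0.0.0/0 -> H4 at depth 0
  ? 208.0.14.30  path d0:H4→d1:-→d2:-→d3:-→d4:-→d5:-→d6:-→d7:-→d8:H4  best=H4
  ? 188.217.206.28  path d0:H4→d1:-→d2:-→d3:-  best=H4
  add 167.6.31.31/32 -> H4 at depth 32
  ? 117.129.199.101  path d0:H4→d1:-→d2:-→d3:-→d4:-→d5:-→d6:-→d7:-→d8:-→d9:-→d10:-→d11:-→d12:-→d13:-→d14:-→d15:-→d16:-→d17:-→d18:-→d19:-→d20:-→d21:-→d22:-→d23:-→d24:H7  best=H7
  ? 167.6.31.31  path d0:H4→d1:-→d2:-→d3:-→d4:-→d5:-→d6:-→d7:-→d8:H7→d9:-→d10:-→d11:-→d12:-→d13:-→d14:-→d15:-→d16:-→d17:-→d18:-→d19:-→d20:-→d21:-→d22:-→d23:-→d24:H3→d25:-→d26:-→d27:-→d28:-→d29:-→d30:-→d31:-→d32:H4  best=H4
  add 167.6.31.28/30 -> H2 at depth 30
  add 167.6.28.0/22 -> H0 at depth 22
  ? 167.6.31.28  path d0:H4→d1:-→d2:-→d3:-→d4:-→d5:-→d6:-→d7:-→d8:H7→d9:-→d10:-→d11:-→d12:-→d13:-→d14:-→d15:-→d16:-→d17:-→d18:-→d19:-→d20:-→d21:-→d22:H0→d23:-→d24:H3→d25:-→d26:-→d27:-→d28:-→d29:-→d30:H2  best=H2
  ? 215.103.0.226  path d0:H4→d1:-→d2:-→d3:-→d4:-→d5:-  best=H4
  ? 172.93.239.36  path d0:H4→d1:-→d2:-→d3:-→d4:-  best=H4
  add 167.6.16.0/20 -> H6 at depth 20
  ? 167.6.16.4  path d0:H4→d1:-→d2:-→d3:-→d4:-→d5:-→d6:-→d7:-→d8:H7→d9:-→d10:-→d11:-→d12:-→d13:-→d14:-→d15:-→d16:-→d17:-→d18:-→d19:-→d20:H6  best=H6

== LOOKUPS ==
["H0","no-route","H4","H4","H7","H4","H2","H4","H4","H6"]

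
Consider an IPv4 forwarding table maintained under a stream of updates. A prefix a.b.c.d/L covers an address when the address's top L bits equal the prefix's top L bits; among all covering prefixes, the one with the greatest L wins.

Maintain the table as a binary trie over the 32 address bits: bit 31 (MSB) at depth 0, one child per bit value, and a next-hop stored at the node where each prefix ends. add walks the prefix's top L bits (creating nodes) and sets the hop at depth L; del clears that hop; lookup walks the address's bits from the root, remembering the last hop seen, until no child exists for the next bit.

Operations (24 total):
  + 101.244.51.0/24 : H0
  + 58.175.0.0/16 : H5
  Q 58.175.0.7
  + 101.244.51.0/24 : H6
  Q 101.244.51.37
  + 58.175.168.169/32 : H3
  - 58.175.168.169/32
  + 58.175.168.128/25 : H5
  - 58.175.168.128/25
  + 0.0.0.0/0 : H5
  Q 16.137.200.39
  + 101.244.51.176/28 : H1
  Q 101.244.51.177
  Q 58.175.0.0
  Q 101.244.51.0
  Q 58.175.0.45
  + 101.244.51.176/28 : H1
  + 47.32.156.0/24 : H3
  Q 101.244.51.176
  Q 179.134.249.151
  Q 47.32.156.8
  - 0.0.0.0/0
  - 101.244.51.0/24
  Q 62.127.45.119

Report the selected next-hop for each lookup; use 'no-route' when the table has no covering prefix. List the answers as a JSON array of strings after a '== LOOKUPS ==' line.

Apply in order:
  + 101.244.51.0/24 (H0) depth=24
  + 58.175.0.0/16 (H5) depth=16
  lookup 58.175.0.7: bits 0011101010101111 walk d0:-→d1:-→d2:-→d3:-→d4:-→d5:-→d6:-→d7:-→d8:-→d9:-→d10:-→d11:-→d12:-→d13:-→d14:-→d15:-→d16:H5 -> H5
  + 101.244.51.0/24 (H6) depth=24
  lookup 101.244.51.37: bits 011001011111010000110011 walk d0:-→d1:-→d2:-→d3:-→d4:-→d5:-→d6:-→d7:-→d8:-→d9:-→d10:-→d11:-→d12:-→d13:-→d14:-→d15:-→d16:-→d17:-→d18:-→d19:-→d20:-→d21:-→d22:-→d23:-→d24:H6 -> H6
  + 58.175.168.169/32 (H3) depth=32
  - 58.175.168.169/32 clear@32
  + 58.175.168.128/25 (H5) depth=25
  - 58.175.168.128/25 clear@25
  + 0.0.0.0/0 (H5) depth=0
  lookup 16.137.200.39: bits 00 walk d0:H5→d1:-→d2:- -> H5
  + 101.244.51.176/28 (H1) depth=28
  lookup 101.244.51.177: bits 0110010111110100001100111011 walk d0:H5→d1:-→d2:-→d3:-→d4:-→d5:-→d6:-→d7:-→d8:-→d9:-→d10:-→d11:-→d12:-→d13:-→d14:-→d15:-→d16:-→d17:-→d18:-→d19:-→d20:-→d21:-→d22:-→d23:-→d24:H6→d25:-→d26:-→d27:-→d28:H1 -> H1
  lookup 58.175.0.0: bits 0011101010101111 walk d0:H5→d1:-→d2:-→d3:-→d4:-→d5:-→d6:-→d7:-→d8:-→d9:-→d10:-→d11:-→d12:-→d13:-→d14:-→d15:-→d16:H5 -> H5
  lookup 101.244.51.0: bits 011001011111010000110011 walk d0:H5→d1:-→d2:-→d3:-→d4:-→d5:-→d6:-→d7:-→d8:-→d9:-→d10:-→d11:-→d12:-→d13:-→d14:-→d15:-→d16:-→d17:-→d18:-→d19:-→d20:-→d21:-→d22:-→d23:-→d24:H6 -> H6
  lookup 58.175.0.45: bits 0011101010101111 walk d0:H5→d1:-→d2:-→d3:-→d4:-→d5:-→d6:-→d7:-→d8:-→d9:-→d10:-→d11:-→d12:-→d13:-→d14:-→d15:-→d16:H5 -> H5
  + 101.244.51.176/28 (H1) depth=28
  + 47.32.156.0/24 (H3) depth=24
  lookup 101.244.51.176: bits 0110010111110100001100111011 walk d0:H5→d1:-→d2:-→d3:-→d4:-→d5:-→d6:-→d7:-→d8:-→d9:-→d10:-→d11:-→d12:-→d13:-→d14:-→d15:-→d16:-→d17:-→d18:-→d19:-→d20:-→d21:-→d22:-→d23:-→d24:H6→d25:-→d26:-→d27:-→d28:H1 -> H1
  lookup 179.134.249.151: bits ε walk d0:H5 -> H5
  lookup 47.32.156.8: bits 001011110010000010011100 walk d0:H5→d1:-→d2:-→d3:-→d4:-→d5:-→d6:-→d7:-→d8:-→d9:-→d10:-→d11:-→d12:-→d13:-→d14:-→d15:-→d16:-→d17:-→d18:-→d19:-→d20:-→d21:-→d22:-→d23:-→d24:H3 -> H3
  - 0.0.0.0/0 clear@0
  - 101.244.51.0/24 clear@24
  lookup 62.127.45.119: bits 00111 walk d0:-→d1:-→d2:-→d3:-→d4:-→d5:- -> no-route

== LOOKUPS ==
["H5","H6","H5","H1","H5","H6","H5","H1","H5","H3","no-route"]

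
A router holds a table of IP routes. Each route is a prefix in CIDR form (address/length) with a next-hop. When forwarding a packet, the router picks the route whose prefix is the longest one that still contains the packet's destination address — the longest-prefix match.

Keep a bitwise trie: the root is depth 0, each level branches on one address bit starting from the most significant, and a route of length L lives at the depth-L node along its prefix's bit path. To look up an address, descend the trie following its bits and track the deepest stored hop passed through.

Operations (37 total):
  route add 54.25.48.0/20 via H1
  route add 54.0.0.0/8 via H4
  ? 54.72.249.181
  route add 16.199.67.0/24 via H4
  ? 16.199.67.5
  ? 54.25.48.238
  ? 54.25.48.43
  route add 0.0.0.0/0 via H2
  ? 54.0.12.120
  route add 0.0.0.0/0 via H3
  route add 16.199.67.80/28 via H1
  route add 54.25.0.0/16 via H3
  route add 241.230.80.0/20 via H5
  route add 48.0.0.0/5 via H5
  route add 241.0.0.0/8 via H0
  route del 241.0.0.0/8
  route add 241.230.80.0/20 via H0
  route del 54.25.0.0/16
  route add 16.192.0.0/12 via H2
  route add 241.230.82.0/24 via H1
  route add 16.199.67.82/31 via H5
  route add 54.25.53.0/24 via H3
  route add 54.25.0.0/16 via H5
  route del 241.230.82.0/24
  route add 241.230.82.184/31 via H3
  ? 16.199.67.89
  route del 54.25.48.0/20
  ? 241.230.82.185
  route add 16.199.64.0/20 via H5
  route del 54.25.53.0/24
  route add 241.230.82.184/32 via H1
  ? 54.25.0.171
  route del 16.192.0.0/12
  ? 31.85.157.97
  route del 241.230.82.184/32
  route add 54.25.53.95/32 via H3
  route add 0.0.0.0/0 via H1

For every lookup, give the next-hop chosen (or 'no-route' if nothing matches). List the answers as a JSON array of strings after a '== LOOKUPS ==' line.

Trace:
  add 54.25.48.0/20 -> H1 at depth 20
  add 54.0.0.0/8 -> H4 at depth 8
  Q 54.72.249.181: descend 001101100 ; hops seen [H4] ; pick H4
  add 16.199.67.0/24 -> H4 at depth 24
  Q 16.199.67.5: descend 000100001100011101000011 ; hops seen [H4] ; pick H4
  Q 54.25.48.238: descend 00110110000110010011 ; hops seen [H4,H1] ; pick H1
  Q 54.25.48.43: descend 00110110000110010011 ; hops seen [H4,H1] ; pick H1
  add 0.0.0.0/0 -> H2 at depth 0
  Q 54.0.12.120: descend 00110110000 ; hops seen [H2,H4] ; pick H4
  add 0.0.0.0/0 -> H3 at depth 0
  add 16.199.67.80/28 -> H1 at depth 28
  add 54.25.0.0/16 -> H3 at depth 16
  add 241.230.80.0/20 -> H5 at depth 20
  add 48.0.0.0/5 -> H5 at depth 5
  add 241.0.0.0/8 -> H0 at depth 8
  - 241.0.0.0/8 clear@8
  add 241.230.80.0/20 -> H0 at depth 20
  - 54.25.0.0/16 clear@16
  add 16.192.0.0/12 -> H2 at depth 12
  add 241.230.82.0/24 -> H1 at depth 24
  add 16.199.67.82/31 -> H5 at depth 31
  add 54.25.53.0/24 -> H3 at depth 24
  add 54.25.0.0/16 -> H5 at depth 16
  - 241.230.82.0/24 clear@24
  add 241.230.82.184/31 -> H3 at depth 31
  Q 16.199.67.89: descend 0001000011000111010000110101 ; hops seen [H3,H2,H4,H1] ; pick H1
  - 54.25.48.0/20 clear@20
  Q 241.230.82.185: descend 1111000111100110010100101011100 ; hops seen [H3,H0,H3] ; pick H3
  add 16.199.64.0/20 -> H5 at depth 20
  - 54.25.53.0/24 clear@24
  add 241.230.82.184/32 -> H1 at depth 32
  Q 54.25.0.171: descend 001101100001100100 ; hops seen [H3,H5,H4,H5] ; pick H5
  - 16.192.0.0/12 clear@12
  Q 31.85.157.97: descend 0001 ; hops seen [H3] ; pick H3
  - 241.230.82.184/32 clear@32
  add 54.25.53.95/32 -> H3 at depth 32
  add 0.0.0.0/0 -> H1 at depth 0

== LOOKUPS ==
["H4","H4","H1","H1","H4","H1","H3","H5","H3"]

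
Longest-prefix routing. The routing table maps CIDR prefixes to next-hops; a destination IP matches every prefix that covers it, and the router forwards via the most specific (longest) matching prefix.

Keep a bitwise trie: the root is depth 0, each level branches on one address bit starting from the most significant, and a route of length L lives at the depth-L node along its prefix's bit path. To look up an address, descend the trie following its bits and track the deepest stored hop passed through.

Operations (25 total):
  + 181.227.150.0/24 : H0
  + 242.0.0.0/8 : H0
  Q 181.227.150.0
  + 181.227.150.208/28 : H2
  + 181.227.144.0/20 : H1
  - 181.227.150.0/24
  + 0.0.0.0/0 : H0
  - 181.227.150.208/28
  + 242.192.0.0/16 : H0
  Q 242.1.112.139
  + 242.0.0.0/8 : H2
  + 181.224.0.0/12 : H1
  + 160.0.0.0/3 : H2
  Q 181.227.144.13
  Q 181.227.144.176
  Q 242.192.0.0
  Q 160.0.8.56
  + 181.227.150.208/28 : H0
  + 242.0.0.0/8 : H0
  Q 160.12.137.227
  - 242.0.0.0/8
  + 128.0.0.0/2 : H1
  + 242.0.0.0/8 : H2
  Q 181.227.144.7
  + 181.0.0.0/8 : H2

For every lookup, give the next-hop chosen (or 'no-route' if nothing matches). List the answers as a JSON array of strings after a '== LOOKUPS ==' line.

Apply in order:
  + 181.227.150.0/24 (H0) depth=24
  + 242.0.0.0/8 (H0) depth=8
  ? 181.227.150.0  path d0:-→d1:-→d2:-→d3:-→d4:-→d5:-→d6:-→d7:-→d8:-→d9:-→d10:-→d11:-→d12:-→d13:-→d14:-→d15:-→d16:-→d17:-→d18:-→d19:-→d20:-→d21:-→d22:-→d23:-→d24:H0  best=H0
  + 181.227.150.208/28 (H2) depth=28
  + 181.227.144.0/20 (H1) depth=20
  - 181.227.150.0/24 clear@24
  + 0.0.0.0/0 (H0) depth=0
  - 181.227.150.208/28 clear@28
  + 242.192.0.0/16 (H0) depth=16
  ? 242.1.112.139  path d0:H0→d1:-→d2:-→d3:-→d4:-→d5:-→d6:-→d7:-→d8:H0  best=H0
  + 242.0.0.0/8 (H2) depth=8
  + 181.224.0.0/12 (H1) depth=12
  + 160.0.0.0/3 (H2) depth=3
  ? 181.227.144.13  path d0:H0→d1:-→d2:-→d3:H2→d4:-→d5:-→d6:-→d7:-→d8:-→d9:-→d10:-→d11:-→d12:H1→d13:-→d14:-→d15:-→d16:-→d17:-→d18:-→d19:-→d20:H1→d21:-  best=H1
  ? 181.227.144.176  path d0:H0→d1:-→d2:-→d3:H2→d4:-→d5:-→d6:-→d7:-→d8:-→d9:-→d10:-→d11:-→d12:H1→d13:-→d14:-→d15:-→d16:-→d17:-→d18:-→d19:-→d20:H1→d21:-  best=H1
  ? 242.192.0.0  path d0:H0→d1:-→d2:-→d3:-→d4:-→d5:-→d6:-→d7:-→d8:H2→d9:-→d10:-→d11:-→d12:-→d13:-→d14:-→d15:-→d16:H0  best=H0
  ? 160.0.8.56  path d0:H0→d1:-→d2:-→d3:H2  best=H2
  + 181.227.150.208/28 (H0) depth=28
  + 242.0.0.0/8 (H0) depth=8
  ? 160.12.137.227  path d0:H0→d1:-→d2:-→d3:H2  best=H2
  - 242.0.0.0/8 clear@8
  + 128.0.0.0/2 (H1) depth=2
  + 242.0.0.0/8 (H2) depth=8
  ? 181.227.144.7  path d0:H0→d1:-→d2:H1→d3:H2→d4:-→d5:-→d6:-→d7:-→d8:-→d9:-→d10:-→d11:-→d12:H1→d13:-→d14:-→d15:-→d16:-→d17:-→d18:-→d19:-→d20:H1→d21:-  best=H1
  + 181.0.0.0/8 (H2) depth=8

== LOOKUPS ==
["H0","H0","H1","H1","H0","H2","H2","H1"]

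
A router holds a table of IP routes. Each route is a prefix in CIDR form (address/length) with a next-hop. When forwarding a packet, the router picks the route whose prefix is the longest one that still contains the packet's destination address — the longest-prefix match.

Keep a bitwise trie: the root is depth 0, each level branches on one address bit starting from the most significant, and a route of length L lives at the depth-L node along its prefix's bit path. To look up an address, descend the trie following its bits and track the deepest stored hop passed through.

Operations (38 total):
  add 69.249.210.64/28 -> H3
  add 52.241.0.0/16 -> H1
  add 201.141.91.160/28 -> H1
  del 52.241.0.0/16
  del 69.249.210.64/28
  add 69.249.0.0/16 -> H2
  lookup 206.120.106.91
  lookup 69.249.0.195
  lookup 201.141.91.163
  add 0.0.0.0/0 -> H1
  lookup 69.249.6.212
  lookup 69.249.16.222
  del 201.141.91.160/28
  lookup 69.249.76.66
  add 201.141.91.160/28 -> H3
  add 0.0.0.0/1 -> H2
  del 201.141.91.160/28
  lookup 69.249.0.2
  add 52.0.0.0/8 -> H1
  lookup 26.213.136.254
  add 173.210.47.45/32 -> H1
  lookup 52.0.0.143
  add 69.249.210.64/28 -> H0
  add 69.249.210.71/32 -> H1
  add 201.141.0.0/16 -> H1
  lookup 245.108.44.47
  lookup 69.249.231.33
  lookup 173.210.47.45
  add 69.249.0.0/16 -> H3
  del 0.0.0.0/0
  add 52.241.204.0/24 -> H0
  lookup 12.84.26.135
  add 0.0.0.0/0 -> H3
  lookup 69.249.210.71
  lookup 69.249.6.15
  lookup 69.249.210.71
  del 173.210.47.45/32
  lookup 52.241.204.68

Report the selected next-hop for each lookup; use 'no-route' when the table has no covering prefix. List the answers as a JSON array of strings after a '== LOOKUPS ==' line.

Trace:
  + 69.249.210.64/28 (H3) depth=28
  + 52.241.0.0/16 (H1) depth=16
  + 201.141.91.160/28 (H1) depth=28
  - 52.241.0.0/16 clear@16
  - 69.249.210.64/28 clear@28
  + 69.249.0.0/16 (H2) depth=16
  ? 206.120.106.91  path d0:-→d1:-→d2:-→d3:-→d4:-→d5:-  best=no-route
  ? 69.249.0.195  path d0:-→d1:-→d2:-→d3:-→d4:-→d5:-→d6:-→d7:-→d8:-→d9:-→d10:-→d11:-→d12:-→d13:-→d14:-→d15:-→d16:H2  best=H2
  ? 201.141.91.163  path d0:-→d1:-→d2:-→d3:-→d4:-→d5:-→d6:-→d7:-→d8:-→d9:-→d10:-→d11:-→d12:-→d13:-→d14:-→d15:-→d16:-→d17:-→d18:-→d19:-→d20:-→d21:-→d22:-→d23:-→d24:-→d25:-→d26:-→d27:-→d28:H1  best=H1
  + 0.0.0.0/0 (H1) depth=0
  ? 69.249.6.212  path d0:H1→d1:-→d2:-→d3:-→d4:-→d5:-→d6:-→d7:-→d8:-→d9:-→d10:-→d11:-→d12:-→d13:-→d14:-→d15:-→d16:H2  best=H2
  ? 69.249.16.222  path d0:H1→d1:-→d2:-→d3:-→d4:-→d5:-→d6:-→d7:-→d8:-→d9:-→d10:-→d11:-→d12:-→d13:-→d14:-→d15:-→d16:H2  best=H2
  - 201.141.91.160/28 clear@28
  ? 69.249.76.66  path d0:H1→d1:-→d2:-→d3:-→d4:-→d5:-→d6:-→d7:-→d8:-→d9:-→d10:-→d11:-→d12:-→d13:-→d14:-→d15:-→d16:H2  best=H2
  + 201.141.91.160/28 (H3) depth=28
  + 0.0.0.0/1 (H2) depth=1
  - 201.141.91.160/28 clear@28
  ? 69.249.0.2  path d0:H1→d1:H2→d2:-→d3:-→d4:-→d5:-→d6:-→d7:-→d8:-→d9:-→d10:-→d11:-→d12:-→d13:-→d14:-→d15:-→d16:H2  best=H2
  + 52.0.0.0/8 (H1) depth=8
  ? 26.213.136.254  path d0:H1→d1:H2→d2:-  best=H2
  + 173.210.47.45/32 (H1) depth=32
  ? 52.0.0.143  path d0:H1→d1:H2→d2:-→d3:-→d4:-→d5:-→d6:-→d7:-→d8:H1  best=H1
  + 69.249.210.64/28 (H0) depth=28
  + 69.249.210.71/32 (H1) depth=32
  + 201.141.0.0/16 (H1) depth=16
  ? 245.108.44.47  path d0:H1→d1:-→d2:-  best=H1
  ? 69.249.231.33  path d0:H1→d1:H2→d2:-→d3:-→d4:-→d5:-→d6:-→d7:-→d8:-→d9:-→d10:-→d11:-→d12:-→d13:-→d14:-→d15:-→d16:H2→d17:-→d18:-  best=H2
  ? 173.210.47.45  path d0:H1→d1:-→d2:-→d3:-→d4:-→d5:-→d6:-→d7:-→d8:-→d9:-→d10:-→d11:-→d12:-→d13:-→d14:-→d15:-→d16:-→d17:-→d18:-→d19:-→d20:-→d21:-→d22:-→d23:-→d24:-→d25:-→d26:-→d27:-→d28:-→d29:-→d30:-→d31:-→d32:H1  best=H1
  + 69.249.0.0/16 (H3) depth=16
  - 0.0.0.0/0 clear@0
  + 52.241.204.0/24 (H0) depth=24
  ? 12.84.26.135  path d0:-→d1:H2→d2:-  best=H2
  + 0.0.0.0/0 (H3) depth=0
  ? 69.249.210.71  path d0:H3→d1:H2→d2:-→d3:-→d4:-→d5:-→d6:-→d7:-→d8:-→d9:-→d10:-→d11:-→d12:-→d13:-→d14:-→d15:-→d16:H3→d17:-→d18:-→d19:-→d20:-→d21:-→d22:-→d23:-→d24:-→d25:-→d26:-→d27:-→d28:H0→d29:-→d30:-→d31:-→d32:H1  best=H1
  ? 69.249.6.15  path d0:H3→d1:H2→d2:-→d3:-→d4:-→d5:-→d6:-→d7:-→d8:-→d9:-→d10:-→d11:-→d12:-→d13:-→d14:-→d15:-→d16:H3  best=H3
  ? 69.249.210.71  path d0:H3→d1:H2→d2:-→d3:-→d4:-→d5:-→d6:-→d7:-→d8:-→d9:-→d10:-→d11:-→d12:-→d13:-→d14:-→d15:-→d16:H3→d17:-→d18:-→d19:-→d20:-→d21:-→d22:-→d23:-→d24:-→d25:-→d26:-→d27:-→d28:H0→d29:-→d30:-→d31:-→d32:H1  best=H1
  - 173.210.47.45/32 clear@32
  ? 52.241.204.68  path d0:H3→d1:H2→d2:-→d3:-→d4:-→d5:-→d6:-→d7:-→d8:H1→d9:-→d10:-→d11:-→d12:-→d13:-→d14:-→d15:-→d16:-→d17:-→d18:-→d19:-→d20:-→d21:-→d22:-→d23:-→d24:H0  best=H0

== LOOKUPS ==
["no-route","H2","H1","H2","H2","H2","H2","H2","H1","H1","H2","H1","H2","H1","H3","H1","H0"]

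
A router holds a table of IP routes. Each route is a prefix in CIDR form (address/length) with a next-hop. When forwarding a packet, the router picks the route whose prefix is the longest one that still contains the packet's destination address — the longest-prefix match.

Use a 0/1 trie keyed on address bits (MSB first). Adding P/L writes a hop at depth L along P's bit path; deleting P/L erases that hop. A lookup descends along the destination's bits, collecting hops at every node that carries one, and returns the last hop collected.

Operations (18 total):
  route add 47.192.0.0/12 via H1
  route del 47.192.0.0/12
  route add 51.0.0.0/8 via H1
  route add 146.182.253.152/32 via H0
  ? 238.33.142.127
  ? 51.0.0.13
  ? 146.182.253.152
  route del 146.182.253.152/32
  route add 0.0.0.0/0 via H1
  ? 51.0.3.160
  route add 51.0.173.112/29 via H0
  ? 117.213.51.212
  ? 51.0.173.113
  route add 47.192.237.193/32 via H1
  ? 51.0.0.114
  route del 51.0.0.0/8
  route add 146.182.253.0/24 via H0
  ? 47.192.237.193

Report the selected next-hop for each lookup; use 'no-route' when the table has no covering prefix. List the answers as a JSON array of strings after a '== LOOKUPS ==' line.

Trace:
  + 47.192.0.0/12 (H1) depth=12
  - 47.192.0.0/12 clear@12
  + 51.0.0.0/8 (H1) depth=8
  + 146.182.253.152/32 (H0) depth=32
  Q 238.33.142.127: descend 1 ; hops seen [∅] ; pick no-route
  Q 51.0.0.13: descend 00110011 ; hops seen [H1] ; pick H1
  Q 146.182.253.152: descend 10010010101101101111110110011000 ; hops seen [H0] ; pick H0
  - 146.182.253.152/32 clear@32
  + 0.0.0.0/0 (H1) depth=0
  Q 51.0.3.160: descend 00110011 ; hops seen [H1,H1] ; pick H1
  + 51.0.173.112/29 (H0) depth=29
  Q 117.213.51.212: descend 0 ; hops seen [H1] ; pick H1
  Q 51.0.173.113: descend 00110011000000001010110101110 ; hops seen [H1,H1,H0] ; pick H0
  + 47.192.237.193/32 (H1) depth=32
  Q 51.0.0.114: descend 0011001100000000 ; hops seen [H1,H1] ; pick H1
  - 51.0.0.0/8 clear@8
  + 146.182.253.0/24 (H0) depth=24
  Q 47.192.237.193: descend 00101111110000001110110111000001 ; hops seen [H1,H1] ; pick H1

== LOOKUPS ==
["no-route","H1","H0","H1","H1","H0","H1","H1"]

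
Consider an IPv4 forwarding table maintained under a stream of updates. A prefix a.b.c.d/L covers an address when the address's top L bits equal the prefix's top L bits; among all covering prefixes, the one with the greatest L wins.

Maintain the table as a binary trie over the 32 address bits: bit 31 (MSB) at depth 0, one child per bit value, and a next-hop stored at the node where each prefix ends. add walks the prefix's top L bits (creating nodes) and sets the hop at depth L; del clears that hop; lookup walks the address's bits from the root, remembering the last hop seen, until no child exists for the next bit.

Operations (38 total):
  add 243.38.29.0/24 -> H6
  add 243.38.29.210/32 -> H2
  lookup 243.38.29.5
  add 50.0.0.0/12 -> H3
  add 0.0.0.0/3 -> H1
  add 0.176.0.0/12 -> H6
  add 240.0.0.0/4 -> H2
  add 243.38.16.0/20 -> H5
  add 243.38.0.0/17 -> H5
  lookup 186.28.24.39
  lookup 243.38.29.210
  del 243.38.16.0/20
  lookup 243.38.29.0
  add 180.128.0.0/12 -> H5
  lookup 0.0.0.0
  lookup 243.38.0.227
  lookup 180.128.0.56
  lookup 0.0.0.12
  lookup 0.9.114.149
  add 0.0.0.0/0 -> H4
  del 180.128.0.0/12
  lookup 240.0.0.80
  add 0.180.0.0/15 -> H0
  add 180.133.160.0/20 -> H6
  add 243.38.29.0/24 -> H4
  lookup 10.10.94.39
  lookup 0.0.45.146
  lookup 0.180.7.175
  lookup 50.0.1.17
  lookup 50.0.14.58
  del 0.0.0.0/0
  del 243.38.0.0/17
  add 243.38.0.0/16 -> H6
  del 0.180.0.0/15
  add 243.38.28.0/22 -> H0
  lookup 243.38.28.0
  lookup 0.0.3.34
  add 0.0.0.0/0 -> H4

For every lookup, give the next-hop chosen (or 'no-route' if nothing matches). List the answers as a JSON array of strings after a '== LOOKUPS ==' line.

Trace:
  + 243.38.29.0/24 (H6) depth=24
  + 243.38.29.210/32 (H2) depth=32
  lookup 243.38.29.5: bits 111100110010011000011101 walk d0:-→d1:-→d2:-→d3:-→d4:-→d5:-→d6:-→d7:-→d8:-→d9:-→d10:-→d11:-→d12:-→d13:-→d14:-→d15:-→d16:-→d17:-→d18:-→d19:-→d20:-→d21:-→d22:-→d23:-→d24:H6 -> H6
  + 50.0.0.0/12 (H3) depth=12
  + 0.0.0.0/3 (H1) depth=3
  + 0.176.0.0/12 (H6) depth=12
  + 240.0.0.0/4 (H2) depth=4
  + 243.38.16.0/20 (H5) depth=20
  + 243.38.0.0/17 (H5) depth=17
  lookup 186.28.24.39: bits 1 walk d0:-→d1:- -> no-route
  lookup 243.38.29.210: bits 11110011001001100001110111010010 walk d0:-→d1:-→d2:-→d3:-→d4:H2→d5:-→d6:-→d7:-→d8:-→d9:-→d10:-→d11:-→d12:-→d13:-→d14:-→d15:-→d16:-→d17:H5→d18:-→d19:-→d20:H5→d21:-→d22:-→d23:-→d24:H6→d25:-→d26:-→d27:-→d28:-→d29:-→d30:-→d31:-→d32:H2 -> H2
  - 243.38.16.0/20 clear@20
  lookup 243.38.29.0: bits 111100110010011000011101 walk d0:-→d1:-→d2:-→d3:-→d4:H2→d5:-→d6:-→d7:-→d8:-→d9:-→d10:-→d11:-→d12:-→d13:-→d14:-→d15:-→d16:-→d17:H5→d18:-→d19:-→d20:-→d21:-→d22:-→d23:-→d24:H6 -> H6
  + 180.128.0.0/12 (H5) depth=12
  lookup 0.0.0.0: bits 00000000 walk d0:-→d1:-→d2:-→d3:H1→d4:-→d5:-→d6:-→d7:-→d8:- -> H1
  lookup 243.38.0.227: bits 1111001100100110000 walk d0:-→d1:-→d2:-→d3:-→d4:H2→d5:-→d6:-→d7:-→d8:-→d9:-→d10:-→d11:-→d12:-→d13:-→d14:-→d15:-→d16:-→d17:H5→d18:-→d19:- -> H5
  lookup 180.128.0.56: bits 101101001000 walk d0:-→d1:-→d2:-→d3:-→d4:-→d5:-→d6:-→d7:-→d8:-→d9:-→d10:-→d11:-→d12:H5 -> H5
  lookup 0.0.0.12: bits 00000000 walk d0:-→d1:-→d2:-→d3:H1→d4:-→d5:-→d6:-→d7:-→d8:- -> H1
  lookup 0.9.114.149: bits 00000000 walk d0:-→d1:-→d2:-→d3:H1→d4:-→d5:-→d6:-→d7:-→d8:- -> H1
  + 0.0.0.0/0 (H4) depth=0
  - 180.128.0.0/12 clear@12
  lookup 240.0.0.80: bits 111100 walk d0:H4→d1:-→d2:-→d3:-→d4:H2→d5:-→d6:- -> H2
  + 0.180.0.0/15 (H0) depth=15
  + 180.133.160.0/20 (H6) depth=20
  + 243.38.29.0/24 (H4) depth=24
  lookup 10.10.94.39: bits 0000 walk d0:H4→d1:-→d2:-→d3:H1→d4:- -> H1
  lookup 0.0.45.146: bits 00000000 walk d0:H4→d1:-→d2:-→d3:H1→d4:-→d5:-→d6:-→d7:-→d8:- -> H1
  lookup 0.180.7.175: bits 000000001011010 walk d0:H4→d1:-→d2:-→d3:H1→d4:-→d5:-→d6:-→d7:-→d8:-→d9:-→d10:-→d11:-→d12:H6→d13:-→d14:-→d15:H0 -> H0
  lookup 50.0.1.17: bits 001100100000 walk d0:H4→d1:-→d2:-→d3:-→d4:-→d5:-→d6:-→d7:-→d8:-→d9:-→d10:-→d11:-→d12:H3 -> H3
  lookup 50.0.14.58: bits 001100100000 walk d0:H4→d1:-→d2:-→d3:-→d4:-→d5:-→d6:-→d7:-→d8:-→d9:-→d10:-→d11:-→d12:H3 -> H3
  - 0.0.0.0/0 clear@0
  - 243.38.0.0/17 clear@17
  + 243.38.0.0/16 (H6) depth=16
  - 0.180.0.0/15 clear@15
  + 243.38.28.0/22 (H0) depth=22
  lookup 243.38.28.0: bits 11110011001001100001110 walk d0:-→d1:-→d2:-→d3:-→d4:H2→d5:-→d6:-→d7:-→d8:-→d9:-→d10:-→d11:-→d12:-→d13:-→d14:-→d15:-→d16:H6→d17:-→d18:-→d19:-→d20:-→d21:-→d22:H0→d23:- -> H0
  lookup 0.0.3.34: bits 00000000 walk d0:-→d1:-→d2:-→d3:H1→d4:-→d5:-→d6:-→d7:-→d8:- -> H1
  + 0.0.0.0/0 (H4) depth=0

== LOOKUPS ==
["H6","no-route","H2","H6","H1","H5","H5","H1","H1","H2","H1","H1","H0","H3","H3","H0","H1"]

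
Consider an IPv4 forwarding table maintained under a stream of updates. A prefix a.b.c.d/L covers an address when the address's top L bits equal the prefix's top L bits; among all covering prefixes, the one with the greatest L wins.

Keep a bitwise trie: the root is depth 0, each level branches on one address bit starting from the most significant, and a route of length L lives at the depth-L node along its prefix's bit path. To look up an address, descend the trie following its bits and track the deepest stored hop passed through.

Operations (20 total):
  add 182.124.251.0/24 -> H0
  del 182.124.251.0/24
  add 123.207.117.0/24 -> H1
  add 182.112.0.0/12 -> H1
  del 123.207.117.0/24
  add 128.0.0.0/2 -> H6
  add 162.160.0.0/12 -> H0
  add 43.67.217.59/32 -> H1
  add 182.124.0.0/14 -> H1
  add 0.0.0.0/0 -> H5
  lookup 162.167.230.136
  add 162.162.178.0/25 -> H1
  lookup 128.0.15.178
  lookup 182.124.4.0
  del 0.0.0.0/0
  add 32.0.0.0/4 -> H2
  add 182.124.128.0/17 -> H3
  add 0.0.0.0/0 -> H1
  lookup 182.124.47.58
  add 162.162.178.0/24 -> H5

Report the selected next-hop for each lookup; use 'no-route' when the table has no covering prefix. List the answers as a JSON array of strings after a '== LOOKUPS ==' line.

Trace:
  + 182.124.251.0/24 (H0) depth=24
  - 182.124.251.0/24 clear@24
  + 123.207.117.0/24 (H1) depth=24
  + 182.112.0.0/12 (H1) depth=12
  - 123.207.117.0/24 clear@24
  + 128.0.0.0/2 (H6) depth=2
  + 162.160.0.0/12 (H0) depth=12
  + 43.67.217.59/32 (H1) depth=32
  + 182.124.0.0/14 (H1) depth=14
  + 0.0.0.0/0 (H5) depth=0
  lookup 162.167.230.136: bits 101000101010 walk d0:H5→d1:-→d2:H6→d3:-→d4:-→d5:-→d6:-→d7:-→d8:-→d9:-→d10:-→d11:-→d12:H0 -> H0
  + 162.162.178.0/25 (H1) depth=25
  lookup 128.0.15.178: bits 10 walk d0:H5→d1:-→d2:H6 -> H6
  lookup 182.124.4.0: bits 1011011001111100 walk d0:H5→d1:-→d2:H6→d3:-→d4:-→d5:-→d6:-→d7:-→d8:-→d9:-→d10:-→d11:-→d12:H1→d13:-→d14:H1→d15:-→d16:- -> H1
  - 0.0.0.0/0 clear@0
  + 32.0.0.0/4 (H2) depth=4
  + 182.124.128.0/17 (H3) depth=17
  + 0.0.0.0/0 (H1) depth=0
  lookup 182.124.47.58: bits 1011011001111100 walk d0:H1→d1:-→d2:H6→d3:-→d4:-→d5:-→d6:-→d7:-→d8:-→d9:-→d10:-→d11:-→d12:H1→d13:-→d14:H1→d15:-→d16:- -> H1
  + 162.162.178.0/24 (H5) depth=24

== LOOKUPS ==
["H0","H6","H1","H1"]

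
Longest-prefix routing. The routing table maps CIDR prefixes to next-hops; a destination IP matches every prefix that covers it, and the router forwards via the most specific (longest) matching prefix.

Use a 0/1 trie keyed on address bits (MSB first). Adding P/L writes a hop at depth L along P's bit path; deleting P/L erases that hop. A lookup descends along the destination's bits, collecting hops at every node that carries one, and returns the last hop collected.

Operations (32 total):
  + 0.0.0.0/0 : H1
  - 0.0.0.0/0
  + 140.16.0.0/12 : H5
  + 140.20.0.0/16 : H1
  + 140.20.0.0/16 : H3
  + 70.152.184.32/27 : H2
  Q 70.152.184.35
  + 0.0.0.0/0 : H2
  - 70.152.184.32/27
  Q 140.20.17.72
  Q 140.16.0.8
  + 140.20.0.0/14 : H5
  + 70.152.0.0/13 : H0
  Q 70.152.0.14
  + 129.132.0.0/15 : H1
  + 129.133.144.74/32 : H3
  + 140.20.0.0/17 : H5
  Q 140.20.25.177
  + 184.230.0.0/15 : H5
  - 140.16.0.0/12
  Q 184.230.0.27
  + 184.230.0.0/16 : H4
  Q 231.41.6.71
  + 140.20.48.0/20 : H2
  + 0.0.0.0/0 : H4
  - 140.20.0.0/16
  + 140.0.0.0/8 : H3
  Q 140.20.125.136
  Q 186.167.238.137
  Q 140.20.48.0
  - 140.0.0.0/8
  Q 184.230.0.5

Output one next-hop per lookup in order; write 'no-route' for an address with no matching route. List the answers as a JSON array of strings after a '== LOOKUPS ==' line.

Trace:
  add 0.0.0.0/0 -> H1 at depth 0
  del 0.0.0.0/0 (clear depth 0)
  add 140.16.0.0/12 -> H5 at depth 12
  add 140.20.0.0/16 -> H1 at depth 16
  add 140.20.0.0/16 -> H3 at depth 16
  add 70.152.184.32/27 -> H2 at depth 27
  lookup 70.152.184.35: bits 010001101001100010111000001 walk d0:-→d1:-→d2:-→d3:-→d4:-→d5:-→d6:-→d7:-→d8:-→d9:-→d10:-→d11:-→d12:-→d13:-→d14:-→d15:-→d16:-→d17:-→d18:-→d19:-→d20:-→d21:-→d22:-→d23:-→d24:-→d25:-→d26:-→d27:H2 -> H2
  add 0.0.0.0/0 -> H2 at depth 0
  del 70.152.184.32/27 (clear depth 27)
  lookup 140.20.17.72: bits 1000110000010100 walk d0:H2→d1:-→d2:-→d3:-→d4:-→d5:-→d6:-→d7:-→d8:-→d9:-→d10:-→d11:-→d12:H5→d13:-→d14:-→d15:-→d16:H3 -> H3
  lookup 140.16.0.8: bits 1000110000010 walk d0:H2→d1:-→d2:-→d3:-→d4:-→d5:-→d6:-→d7:-→d8:-→d9:-→d10:-→d11:-→d12:H5→d13:- -> H5
  add 140.20.0.0/14 -> H5 at depth 14
  add 70.152.0.0/13 -> H0 at depth 13
  lookup 70.152.0.14: bits 0100011010011000 walk d0:H2→d1:-→d2:-→d3:-→d4:-→d5:-→d6:-→d7:-→d8:-→d9:-→d10:-→d11:-→d12:-→d13:H0→d14:-→d15:-→d16:- -> H0
  add 129.132.0.0/15 -> H1 at depth 15
  add 129.133.144.74/32 -> H3 at depth 32
  add 140.20.0.0/17 -> H5 at depth 17
  lookup 140.20.25.177: bits 10001100000101000 walk d0:H2→d1:-→d2:-→d3:-→d4:-→d5:-→d6:-→d7:-→d8:-→d9:-→d10:-→d11:-→d12:H5→d13:-→d14:H5→d15:-→d16:H3→d17:H5 -> H5
  add 184.230.0.0/15 -> H5 at depth 15
  del 140.16.0.0/12 (clear depth 12)
  lookup 184.230.0.27: bits 101110001110011 walk d0:H2→d1:-→d2:-→d3:-→d4:-→d5:-→d6:-→d7:-→d8:-→d9:-→d10:-→d11:-→d12:-→d13:-→d14:-→d15:H5 -> H5
  add 184.230.0.0/16 -> H4 at depth 16
  lookup 231.41.6.71: bits 1 walk d0:H2→d1:- -> H2
  add 140.20.48.0/20 -> H2 at depth 20
  add 0.0.0.0/0 -> H4 at depth 0
  del 140.20.0.0/16 (clear depth 16)
  add 140.0.0.0/8 -> H3 at depth 8
  lookup 140.20.125.136: bits 10001100000101000 walk d0:H4→d1:-→d2:-→d3:-→d4:-→d5:-→d6:-→d7:-→d8:H3→d9:-→d10:-→d11:-→d12:-→d13:-→d14:H5→d15:-→d16:-→d17:H5 -> H5
  lookup 186.167.238.137: bits 101110 walk d0:H4→d1:-→d2:-→d3:-→d4:-→d5:-→d6:- -> H4
  lookup 140.20.48.0: bits 10001100000101000011 walk d0:H4→d1:-→d2:-→d3:-→d4:-→d5:-→d6:-→d7:-→d8:H3→d9:-→d10:-→d11:-→d12:-→d13:-→d14:H5→d15:-→d16:-→d17:H5→d18:-→d19:-→d20:H2 -> H2
  del 140.0.0.0/8 (clear depth 8)
  lookup 184.230.0.5: bits 1011100011100110 walk d0:H4→d1:-→d2:-→d3:-→d4:-→d5:-→d6:-→d7:-→d8:-→d9:-→d10:-→d11:-→d12:-→d13:-→d14:-→d15:H5→d16:H4 -> H4

== LOOKUPS ==
["H2","H3","H5","H0","H5","H5","H2","H5","H4","H2","H4"]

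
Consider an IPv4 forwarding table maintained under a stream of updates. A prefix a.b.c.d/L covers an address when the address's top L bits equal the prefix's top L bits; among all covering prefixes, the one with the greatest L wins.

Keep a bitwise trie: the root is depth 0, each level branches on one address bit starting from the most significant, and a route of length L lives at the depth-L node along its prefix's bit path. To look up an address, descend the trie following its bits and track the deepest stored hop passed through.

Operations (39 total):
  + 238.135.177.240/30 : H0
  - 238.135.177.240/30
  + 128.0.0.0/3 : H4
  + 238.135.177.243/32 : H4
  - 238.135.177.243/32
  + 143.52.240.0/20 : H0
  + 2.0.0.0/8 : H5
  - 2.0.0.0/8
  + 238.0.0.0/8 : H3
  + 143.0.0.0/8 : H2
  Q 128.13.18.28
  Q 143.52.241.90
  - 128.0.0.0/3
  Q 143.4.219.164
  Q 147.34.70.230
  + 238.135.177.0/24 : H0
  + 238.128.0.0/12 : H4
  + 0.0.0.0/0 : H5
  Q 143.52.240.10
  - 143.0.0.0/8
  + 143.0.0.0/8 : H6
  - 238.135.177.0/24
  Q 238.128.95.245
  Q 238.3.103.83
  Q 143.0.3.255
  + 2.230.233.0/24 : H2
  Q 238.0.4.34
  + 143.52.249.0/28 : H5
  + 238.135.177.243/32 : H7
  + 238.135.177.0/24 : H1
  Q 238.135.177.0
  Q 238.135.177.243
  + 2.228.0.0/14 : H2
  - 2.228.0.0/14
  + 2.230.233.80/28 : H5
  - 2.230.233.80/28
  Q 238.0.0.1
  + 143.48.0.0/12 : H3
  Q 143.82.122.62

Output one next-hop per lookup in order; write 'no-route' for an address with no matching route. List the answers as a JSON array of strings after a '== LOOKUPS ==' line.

Process each operation:
  + 238.135.177.240/30 (H0) depth=30
  del 238.135.177.240/30 (clear depth 30)
  + 128.0.0.0/3 (H4) depth=3
  + 238.135.177.243/32 (H4) depth=32
  del 238.135.177.243/32 (clear depth 32)
  + 143.52.240.0/20 (H0) depth=20
  + 2.0.0.0/8 (H5) depth=8
  del 2.0.0.0/8 (clear depth 8)
  + 238.0.0.0/8 (H3) depth=8
  + 143.0.0.0/8 (H2) depth=8
  ? 128.13.18.28  path d0:-→d1:-→d2:-→d3:H4→d4:-  best=H4
  ? 143.52.241.90  path d0:-→d1:-→d2:-→d3:H4→d4:-→d5:-→d6:-→d7:-→d8:H2→d9:-→d10:-→d11:-→d12:-→d13:-→d14:-→d15:-→d16:-→d17:-→d18:-→d19:-→d20:H0  best=H0
  del 128.0.0.0/3 (clear depth 3)
  ? 143.4.219.164  path d0:-→d1:-→d2:-→d3:-→d4:-→d5:-→d6:-→d7:-→d8:H2→d9:-→d10:-  best=H2
  ? 147.34.70.230  path d0:-→d1:-→d2:-→d3:-  best=no-route
  + 238.135.177.0/24 (H0) depth=24
  + 238.128.0.0/12 (H4) depth=12
  + 0.0.0.0/0 (H5) depth=0
  ? 143.52.240.10  path d0:H5→d1:-→d2:-→d3:-→d4:-→d5:-→d6:-→d7:-→d8:H2→d9:-→d10:-→d11:-→d12:-→d13:-→d14:-→d15:-→d16:-→d17:-→d18:-→d19:-→d20:H0  best=H0
  del 143.0.0.0/8 (clear depth 8)
  + 143.0.0.0/8 (H6) depth=8
  del 238.135.177.0/24 (clear depth 24)
  ? 238.128.95.245  path d0:H5→d1:-→d2:-→d3:-→d4:-→d5:-→d6:-→d7:-→d8:H3→d9:-→d10:-→d11:-→d12:H4→d13:-  best=H4
  ? 238.3.103.83  path d0:H5→d1:-→d2:-→d3:-→d4:-→d5:-→d6:-→d7:-→d8:H3  best=H3
  ? 143.0.3.255  path d0:H5→d1:-→d2:-→d3:-→d4:-→d5:-→d6:-→d7:-→d8:H6→d9:-→d10:-  best=H6
  + 2.230.233.0/24 (H2) depth=24
  ? 238.0.4.34  path d0:H5→d1:-→d2:-→d3:-→d4:-→d5:-→d6:-→d7:-→d8:H3  best=H3
  + 143.52.249.0/28 (H5) depth=28
  + 238.135.177.243/32 (H7) depth=32
  + 238.135.177.0/24 (H1) depth=24
  ? 238.135.177.0  path d0:H5→d1:-→d2:-→d3:-→d4:-→d5:-→d6:-→d7:-→d8:H3→d9:-→d10:-→d11:-→d12:H4→d13:-→d14:-→d15:-→d16:-→d17:-→d18:-→d19:-→d20:-→d21:-→d22:-→d23:-→d24:H1  best=H1
  ? 238.135.177.243  path d0:H5→d1:-→d2:-→d3:-→d4:-→d5:-→d6:-→d7:-→d8:H3→d9:-→d10:-→d11:-→d12:H4→d13:-→d14:-→d15:-→d16:-→d17:-→d18:-→d19:-→d20:-→d21:-→d22:-→d23:-→d24:H1→d25:-→d26:-→d27:-→d28:-→d29:-→d30:-→d31:-→d32:H7  best=H7
  + 2.228.0.0/14 (H2) depth=14
  del 2.228.0.0/14 (clear depth 14)
  + 2.230.233.80/28 (H5) depth=28
  del 2.230.233.80/28 (clear depth 28)
  ? 238.0.0.1  path d0:H5→d1:-→d2:-→d3:-→d4:-→d5:-→d6:-→d7:-→d8:H3  best=H3
  + 143.48.0.0/12 (H3) depth=12
  ? 143.82.122.62  path d0:H5→d1:-→d2:-→d3:-→d4:-→d5:-→d6:-→d7:-→d8:H6→d9:-  best=H6

== LOOKUPS ==
["H4","H0","H2","no-route","H0","H4","H3","H6","H3","H1","H7","H3","H6"]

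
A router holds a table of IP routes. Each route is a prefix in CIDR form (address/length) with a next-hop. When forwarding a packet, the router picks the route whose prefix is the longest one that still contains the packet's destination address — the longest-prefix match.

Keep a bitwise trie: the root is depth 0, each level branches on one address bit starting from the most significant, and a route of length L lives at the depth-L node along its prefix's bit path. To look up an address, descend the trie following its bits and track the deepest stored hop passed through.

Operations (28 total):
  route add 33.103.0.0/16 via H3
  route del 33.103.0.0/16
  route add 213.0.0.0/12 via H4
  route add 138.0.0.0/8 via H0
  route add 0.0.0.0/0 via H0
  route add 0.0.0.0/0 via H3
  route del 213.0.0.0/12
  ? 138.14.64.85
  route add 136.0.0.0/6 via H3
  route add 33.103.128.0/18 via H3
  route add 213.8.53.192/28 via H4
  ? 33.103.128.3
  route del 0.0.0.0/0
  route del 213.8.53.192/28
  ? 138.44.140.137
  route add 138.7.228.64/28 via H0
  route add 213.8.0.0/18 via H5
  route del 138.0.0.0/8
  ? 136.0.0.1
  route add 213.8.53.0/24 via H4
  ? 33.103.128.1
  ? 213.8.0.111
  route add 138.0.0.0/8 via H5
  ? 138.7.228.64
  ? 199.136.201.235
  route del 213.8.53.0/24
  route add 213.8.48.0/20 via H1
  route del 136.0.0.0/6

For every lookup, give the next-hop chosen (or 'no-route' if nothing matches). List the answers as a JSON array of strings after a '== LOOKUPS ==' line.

Trace:
  + 33.103.0.0/16 (H3) depth=16
  - 33.103.0.0/16 clear@16
  + 213.0.0.0/12 (H4) depth=12
  + 138.0.0.0/8 (H0) depth=8
  + 0.0.0.0/0 (H0) depth=0
  + 0.0.0.0/0 (H3) depth=0
  - 213.0.0.0/12 clear@12
  ? 138.14.64.85  path d0:H3→d1:-→d2:-→d3:-→d4:-→d5:-→d6:-→d7:-→d8:H0  best=H0
  + 136.0.0.0/6 (H3) depth=6
  + 33.103.128.0/18 (H3) depth=18
  + 213.8.53.192/28 (H4) depth=28
  ? 33.103.128.3  path d0:H3→d1:-→d2:-→d3:-→d4:-→d5:-→d6:-→d7:-→d8:-→d9:-→d10:-→d11:-→d12:-→d13:-→d14:-→d15:-→d16:-→d17:-→d18:H3  best=H3
  - 0.0.0.0/0 clear@0
  - 213.8.53.192/28 clear@28
  ? 138.44.140.137  path d0:-→d1:-→d2:-→d3:-→d4:-→d5:-→d6:H3→d7:-→d8:H0  best=H0
  + 138.7.228.64/28 (H0) depth=28
  + 213.8.0.0/18 (H5) depth=18
  - 138.0.0.0/8 clear@8
  ? 136.0.0.1  path d0:-→d1:-→d2:-→d3:-→d4:-→d5:-→d6:H3  best=H3
  + 213.8.53.0/24 (H4) depth=24
  ? 33.103.128.1  path d0:-→d1:-→d2:-→d3:-→d4:-→d5:-→d6:-→d7:-→d8:-→d9:-→d10:-→d11:-→d12:-→d13:-→d14:-→d15:-→d16:-→d17:-→d18:H3  best=H3
  ? 213.8.0.111  path d0:-→d1:-→d2:-→d3:-→d4:-→d5:-→d6:-→d7:-→d8:-→d9:-→d10:-→d11:-→d12:-→d13:-→d14:-→d15:-→d16:-→d17:-→d18:H5  best=H5
  + 138.0.0.0/8 (H5) depth=8
  ? 138.7.228.64  path d0:-→d1:-→d2:-→d3:-→d4:-→d5:-→d6:H3→d7:-→d8:H5→d9:-→d10:-→d11:-→d12:-→d13:-→d14:-→d15:-→d16:-→d17:-→d18:-→d19:-→d20:-→d21:-→d22:-→d23:-→d24:-→d25:-→d26:-→d27:-→d28:H0  best=H0
  ? 199.136.201.235  path d0:-→d1:-→d2:-→d3:-  best=no-route
  - 213.8.53.0/24 clear@24
  + 213.8.48.0/20 (H1) depth=20
  - 136.0.0.0/6 clear@6

== LOOKUPS ==
["H0","H3","H0","H3","H3","H5","H0","no-route"]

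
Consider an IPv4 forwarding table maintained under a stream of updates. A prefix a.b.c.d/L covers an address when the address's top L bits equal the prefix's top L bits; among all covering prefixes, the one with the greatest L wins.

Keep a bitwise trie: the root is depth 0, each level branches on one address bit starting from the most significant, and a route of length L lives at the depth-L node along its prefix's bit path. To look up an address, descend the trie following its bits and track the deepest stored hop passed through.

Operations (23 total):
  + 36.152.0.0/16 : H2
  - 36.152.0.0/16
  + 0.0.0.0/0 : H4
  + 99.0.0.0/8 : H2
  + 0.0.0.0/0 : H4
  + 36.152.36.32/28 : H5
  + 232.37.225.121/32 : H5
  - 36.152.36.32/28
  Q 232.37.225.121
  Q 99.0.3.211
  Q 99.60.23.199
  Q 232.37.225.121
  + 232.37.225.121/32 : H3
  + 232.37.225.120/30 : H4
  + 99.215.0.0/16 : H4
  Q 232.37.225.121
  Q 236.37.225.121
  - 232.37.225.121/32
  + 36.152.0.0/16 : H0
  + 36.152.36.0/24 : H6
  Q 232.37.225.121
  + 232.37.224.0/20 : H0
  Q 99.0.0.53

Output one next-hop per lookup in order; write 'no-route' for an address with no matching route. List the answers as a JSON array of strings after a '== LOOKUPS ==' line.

Trace:
  add 36.152.0.0/16 -> H2 at depth 16
  del 36.152.0.0/16 (clear depth 16)
  add 0.0.0.0/0 -> H4 at depth 0
  add 99.0.0.0/8 -> H2 at depth 8
  add 0.0.0.0/0 -> H4 at depth 0
  add 36.152.36.32/28 -> H5 at depth 28
  add 232.37.225.121/32 -> H5 at depth 32
  del 36.152.36.32/28 (clear depth 28)
  Q 232.37.225.121: descend 11101000001001011110000101111001 ; hops seen [H4,H5] ; pick H5
  Q 99.0.3.211: descend 01100011 ; hops seen [H4,H2] ; pick H2
  Q 99.60.23.199: descend 01100011 ; hops seen [H4,H2] ; pick H2
  Q 232.37.225.121: descend 11101000001001011110000101111001 ; hops seen [H4,H5] ; pick H5
  add 232.37.225.121/32 -> H3 at depth 32
  add 232.37.225.120/30 -> H4 at depth 30
  add 99.215.0.0/16 -> H4 at depth 16
  Q 232.37.225.121: descend 11101000001001011110000101111001 ; hops seen [H4,H4,H3] ; pick H3
  Q 236.37.225.121: descend 11101 ; hops seen [H4] ; pick H4
  del 232.37.225.121/32 (clear depth 32)
  add 36.152.0.0/16 -> H0 at depth 16
  add 36.152.36.0/24 -> H6 at depth 24
  Q 232.37.225.121: descend 11101000001001011110000101111001 ; hops seen [H4,H4] ; pick H4
  add 232.37.224.0/20 -> H0 at depth 20
  Q 99.0.0.53: descend 01100011 ; hops seen [H4,H2] ; pick H2

== LOOKUPS ==
["H5","H2","H2","H5","H3","H4","H4","H2"]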